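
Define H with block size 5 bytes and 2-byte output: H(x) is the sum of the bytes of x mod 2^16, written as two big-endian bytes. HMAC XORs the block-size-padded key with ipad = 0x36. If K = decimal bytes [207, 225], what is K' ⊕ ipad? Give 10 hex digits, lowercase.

f9d7363636

Key decimal bytes [207, 225] = cf e1 is 2 bytes ≤ B = 5; zero-pad to 5 bytes: K' = cf e1 00 00 00.
XOR each byte with 0x36: cf⊕36=f9, e1⊕36=d7, 00⊕36=36, 00⊕36=36, 00⊕36=36.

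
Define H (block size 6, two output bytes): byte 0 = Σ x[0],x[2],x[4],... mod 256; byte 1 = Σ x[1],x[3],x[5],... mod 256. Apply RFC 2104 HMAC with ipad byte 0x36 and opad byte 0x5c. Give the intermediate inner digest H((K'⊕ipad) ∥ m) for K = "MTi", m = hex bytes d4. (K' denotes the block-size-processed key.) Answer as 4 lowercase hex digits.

e4ce

Key "MTi" = 4d 54 69 is 3 bytes ≤ B = 6; zero-pad to 6 bytes: K' = 4d 54 69 00 00 00.
K' ⊕ ipad = 7b 62 5f 36 36 36.
Inner input = 7b 62 5f 36 36 36 ∥ d4.
Inner hash: even-index sum = 484 mod 256 = 228; odd-index sum = 206 mod 256 = 206 → e4 ce.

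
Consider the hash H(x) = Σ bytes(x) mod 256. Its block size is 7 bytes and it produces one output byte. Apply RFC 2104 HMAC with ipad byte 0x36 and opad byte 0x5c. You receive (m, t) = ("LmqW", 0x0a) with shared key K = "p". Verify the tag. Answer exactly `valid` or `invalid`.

invalid

Key "p" = 70 is 1 byte ≤ B = 7; zero-pad to 7 bytes: K' = 70 00 00 00 00 00 00.
K' ⊕ ipad = 46 36 36 36 36 36 36; K' ⊕ opad = 2c 5c 5c 5c 5c 5c 5c.
Inner hash: sum = 70+54+54+54+54+54+54+76+109+113+87 = 779; mod 256 = 11 → 0b.
Outer hash (recomputed tag): sum = 44+92+92+92+92+92+92+11 = 607; mod 256 = 95 → 5f.
Recomputed tag = 5f; claimed = 0a → mismatch.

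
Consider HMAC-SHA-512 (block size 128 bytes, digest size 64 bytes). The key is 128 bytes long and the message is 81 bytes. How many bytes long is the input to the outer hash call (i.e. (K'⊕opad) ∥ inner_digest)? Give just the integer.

Key is 128 ≤ 128 bytes, zero-padded: |K'| = 128.
Outer input = (K'⊕opad) ∥ H(inner) → 128 + 64 = 192 bytes.

192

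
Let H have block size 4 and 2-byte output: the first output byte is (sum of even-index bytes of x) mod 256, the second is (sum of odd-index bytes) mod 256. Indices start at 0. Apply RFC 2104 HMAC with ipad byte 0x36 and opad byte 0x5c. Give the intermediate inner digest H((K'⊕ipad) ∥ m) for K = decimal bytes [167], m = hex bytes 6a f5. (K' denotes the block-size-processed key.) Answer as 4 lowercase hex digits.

3161

Key decimal bytes [167] = a7 is 1 byte ≤ B = 4; zero-pad to 4 bytes: K' = a7 00 00 00.
K' ⊕ ipad = 91 36 36 36.
Inner input = 91 36 36 36 ∥ 6a f5.
Inner hash: even-index sum = 305 mod 256 = 49; odd-index sum = 353 mod 256 = 97 → 31 61.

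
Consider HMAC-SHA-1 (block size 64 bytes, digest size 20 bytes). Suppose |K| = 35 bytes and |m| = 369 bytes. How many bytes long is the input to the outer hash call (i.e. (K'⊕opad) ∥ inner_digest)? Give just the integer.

Key is 35 ≤ 64 bytes, zero-padded: |K'| = 64.
Outer input = (K'⊕opad) ∥ H(inner) → 64 + 20 = 84 bytes.

84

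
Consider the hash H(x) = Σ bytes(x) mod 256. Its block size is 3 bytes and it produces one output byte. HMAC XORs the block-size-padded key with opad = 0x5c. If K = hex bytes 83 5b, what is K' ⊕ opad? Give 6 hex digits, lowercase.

df075c

Key hex bytes 83 5b is 2 bytes ≤ B = 3; zero-pad to 3 bytes: K' = 83 5b 00.
XOR each byte with 0x5c: 83⊕5c=df, 5b⊕5c=07, 00⊕5c=5c.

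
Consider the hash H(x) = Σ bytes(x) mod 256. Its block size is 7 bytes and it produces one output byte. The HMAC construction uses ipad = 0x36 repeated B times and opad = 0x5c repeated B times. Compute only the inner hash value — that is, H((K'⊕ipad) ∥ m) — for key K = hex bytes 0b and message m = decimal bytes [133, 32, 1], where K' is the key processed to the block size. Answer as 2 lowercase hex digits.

Key hex bytes 0b is 1 byte ≤ B = 7; zero-pad to 7 bytes: K' = 0b 00 00 00 00 00 00.
K' ⊕ ipad = 3d 36 36 36 36 36 36.
Inner input = 3d 36 36 36 36 36 36 ∥ 85 20 01.
Inner hash: sum = 61+54+54+54+54+54+54+133+32+1 = 551; mod 256 = 39 → 27.

27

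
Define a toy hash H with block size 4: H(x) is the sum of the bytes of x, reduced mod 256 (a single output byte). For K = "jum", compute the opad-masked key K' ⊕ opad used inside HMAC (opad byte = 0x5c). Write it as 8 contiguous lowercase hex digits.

3629315c

Key "jum" = 6a 75 6d is 3 bytes ≤ B = 4; zero-pad to 4 bytes: K' = 6a 75 6d 00.
XOR each byte with 0x5c: 6a⊕5c=36, 75⊕5c=29, 6d⊕5c=31, 00⊕5c=5c.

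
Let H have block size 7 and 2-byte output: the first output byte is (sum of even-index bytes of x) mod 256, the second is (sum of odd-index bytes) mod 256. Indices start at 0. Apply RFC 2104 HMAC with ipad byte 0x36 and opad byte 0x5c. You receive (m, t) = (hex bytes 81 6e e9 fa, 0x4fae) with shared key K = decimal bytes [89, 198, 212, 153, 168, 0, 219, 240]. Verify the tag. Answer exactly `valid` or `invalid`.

invalid

Key decimal bytes [89, 198, 212, 153, 168, 0, 219, 240] = 59 c6 d4 99 a8 00 db f0 is 8 bytes > B = 7, so hash it first: H(key) = b0 4f, then zero-pad to 7 bytes: K' = b0 4f 00 00 00 00 00.
K' ⊕ ipad = 86 79 36 36 36 36 36; K' ⊕ opad = ec 13 5c 5c 5c 5c 5c.
Inner hash: even-index sum = 656 mod 256 = 144; odd-index sum = 591 mod 256 = 79 → 90 4f.
Outer hash (recomputed tag): even-index sum = 591 mod 256 = 79; odd-index sum = 347 mod 256 = 91 → 4f 5b.
Recomputed tag = 4f5b; claimed = 4fae → mismatch.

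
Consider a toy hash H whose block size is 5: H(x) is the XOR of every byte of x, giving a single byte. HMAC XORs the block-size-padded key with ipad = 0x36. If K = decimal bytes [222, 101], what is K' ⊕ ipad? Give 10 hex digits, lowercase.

Key decimal bytes [222, 101] = de 65 is 2 bytes ≤ B = 5; zero-pad to 5 bytes: K' = de 65 00 00 00.
XOR each byte with 0x36: de⊕36=e8, 65⊕36=53, 00⊕36=36, 00⊕36=36, 00⊕36=36.

e853363636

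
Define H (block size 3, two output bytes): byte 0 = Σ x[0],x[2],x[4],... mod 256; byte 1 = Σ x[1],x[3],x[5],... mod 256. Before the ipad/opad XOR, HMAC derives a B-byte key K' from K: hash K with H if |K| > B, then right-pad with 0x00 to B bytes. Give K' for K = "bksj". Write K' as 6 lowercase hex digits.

d5d500

|K| = 4 > B = 3, so first hash the key.
H(K): even-index sum = 213 mod 256 = 213; odd-index sum = 213 mod 256 = 213 → d5 d5.
Zero-pad H(K) = d5 d5 to 3 bytes: K' = d5 d5 00.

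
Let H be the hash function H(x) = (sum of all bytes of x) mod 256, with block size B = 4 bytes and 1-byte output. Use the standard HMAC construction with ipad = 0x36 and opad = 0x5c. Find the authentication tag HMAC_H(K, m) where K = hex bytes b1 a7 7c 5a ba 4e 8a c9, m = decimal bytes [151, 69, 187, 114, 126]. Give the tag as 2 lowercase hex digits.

d1

Key hex bytes b1 a7 7c 5a ba 4e 8a c9 is 8 bytes > B = 4, so hash it first: H(key) = 89, then zero-pad to 4 bytes: K' = 89 00 00 00.
K' ⊕ ipad = bf 36 36 36.  K' ⊕ opad = d5 5c 5c 5c.
Inner input = (K'⊕ipad) ∥ m = bf 36 36 36 ∥ 97 45 bb 72 7e.
Inner hash: sum = 191+54+54+54+151+69+187+114+126 = 1000; mod 256 = 232 → e8.
Outer input = (K'⊕opad) ∥ inner = d5 5c 5c 5c ∥ e8.
Outer hash (tag): sum = 213+92+92+92+232 = 721; mod 256 = 209 → d1.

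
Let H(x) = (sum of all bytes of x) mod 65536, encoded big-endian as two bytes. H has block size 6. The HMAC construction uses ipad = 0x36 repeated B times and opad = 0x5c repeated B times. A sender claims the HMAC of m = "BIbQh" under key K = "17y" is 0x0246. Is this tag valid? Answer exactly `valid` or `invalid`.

invalid

Key "17y" = 31 37 79 is 3 bytes ≤ B = 6; zero-pad to 6 bytes: K' = 31 37 79 00 00 00.
K' ⊕ ipad = 07 01 4f 36 36 36; K' ⊕ opad = 6d 6b 25 5c 5c 5c.
Inner hash: sum = 7+1+79+54+54+54+66+73+98+81+104 = 671 → 02 9f.
Outer hash (recomputed tag): sum = 109+107+37+92+92+92+2+159 = 690 → 02 b2.
Recomputed tag = 02b2; claimed = 0246 → mismatch.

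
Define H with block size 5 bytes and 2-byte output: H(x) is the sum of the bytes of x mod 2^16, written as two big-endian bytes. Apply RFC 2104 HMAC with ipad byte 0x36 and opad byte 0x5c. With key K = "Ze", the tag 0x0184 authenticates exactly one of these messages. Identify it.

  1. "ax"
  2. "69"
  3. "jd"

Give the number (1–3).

3

Key "Ze" = 5a 65 is 2 bytes ≤ B = 5; zero-pad to 5 bytes: K' = 5a 65 00 00 00.
K' ⊕ ipad = 6c 53 36 36 36; K' ⊕ opad = 06 39 5c 5c 5c.
m1: inner = H(6c 53 36 36 36 61 78) = 02 3a; tag = H(06 39 5c 5c 5c 02 3a) = 018f
m2: inner = H(6c 53 36 36 36 36 39) = 01 d0; tag = H(06 39 5c 5c 5c 01 d0) = 0224
m3: inner = H(6c 53 36 36 36 6a 64) = 02 2f; tag = H(06 39 5c 5c 5c 02 2f) = 0184 ← matches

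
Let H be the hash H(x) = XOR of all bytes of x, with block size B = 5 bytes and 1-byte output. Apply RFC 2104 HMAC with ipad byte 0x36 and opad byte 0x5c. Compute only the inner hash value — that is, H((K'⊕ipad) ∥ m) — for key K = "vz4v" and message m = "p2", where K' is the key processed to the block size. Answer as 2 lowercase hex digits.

3a

Key "vz4v" = 76 7a 34 76 is 4 bytes ≤ B = 5; zero-pad to 5 bytes: K' = 76 7a 34 76 00.
K' ⊕ ipad = 40 4c 02 40 36.
Inner input = 40 4c 02 40 36 ∥ 70 32.
Inner hash: XOR 40⊕4c⊕02⊕40⊕36⊕70⊕32 = 3a.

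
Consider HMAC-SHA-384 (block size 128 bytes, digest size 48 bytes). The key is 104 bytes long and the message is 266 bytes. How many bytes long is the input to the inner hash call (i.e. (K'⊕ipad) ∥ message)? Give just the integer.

394

Key is 104 ≤ 128 bytes, zero-padded: |K'| = 128.
Inner input = (K'⊕ipad) ∥ m → 128 + 266 = 394 bytes.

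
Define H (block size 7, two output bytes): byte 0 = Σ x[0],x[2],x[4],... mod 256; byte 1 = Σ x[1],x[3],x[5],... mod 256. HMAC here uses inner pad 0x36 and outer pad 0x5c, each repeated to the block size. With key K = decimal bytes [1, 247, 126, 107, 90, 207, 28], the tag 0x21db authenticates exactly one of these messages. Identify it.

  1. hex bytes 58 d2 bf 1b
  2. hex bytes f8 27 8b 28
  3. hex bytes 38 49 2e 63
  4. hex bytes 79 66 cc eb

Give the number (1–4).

Key decimal bytes [1, 247, 126, 107, 90, 207, 28] = 01 f7 7e 6b 5a cf 1c is exactly B = 7 bytes: K' = 01 f7 7e 6b 5a cf 1c.
K' ⊕ ipad = 37 c1 48 5d 6c f9 2a; K' ⊕ opad = 5d ab 22 37 06 93 40.
m1: inner = H(37 c1 48 5d 6c f9 2a 58 d2 bf 1b) = 02 2e; tag = H(5d ab 22 37 06 93 40 02 2e) = f377
m2: inner = H(37 c1 48 5d 6c f9 2a f8 27 8b 28) = 64 9a; tag = H(5d ab 22 37 06 93 40 64 9a) = 5fd9
m3: inner = H(37 c1 48 5d 6c f9 2a 38 49 2e 63) = c1 7d; tag = H(5d ab 22 37 06 93 40 c1 7d) = 4236
m4: inner = H(37 c1 48 5d 6c f9 2a 79 66 cc eb) = 66 5c; tag = H(5d ab 22 37 06 93 40 66 5c) = 21db ← matches

4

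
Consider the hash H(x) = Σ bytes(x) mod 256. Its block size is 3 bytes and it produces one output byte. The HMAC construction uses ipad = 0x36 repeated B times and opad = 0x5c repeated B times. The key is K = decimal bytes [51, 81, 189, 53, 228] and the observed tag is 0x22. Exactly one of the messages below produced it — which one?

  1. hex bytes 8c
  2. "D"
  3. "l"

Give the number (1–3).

Key decimal bytes [51, 81, 189, 53, 228] = 33 51 bd 35 e4 is 5 bytes > B = 3, so hash it first: H(key) = 5a, then zero-pad to 3 bytes: K' = 5a 00 00.
K' ⊕ ipad = 6c 36 36; K' ⊕ opad = 06 5c 5c.
m1: inner = H(6c 36 36 8c) = 64; tag = H(06 5c 5c 64) = 22 ← matches
m2: inner = H(6c 36 36 44) = 1c; tag = H(06 5c 5c 1c) = da
m3: inner = H(6c 36 36 6c) = 44; tag = H(06 5c 5c 44) = 02

1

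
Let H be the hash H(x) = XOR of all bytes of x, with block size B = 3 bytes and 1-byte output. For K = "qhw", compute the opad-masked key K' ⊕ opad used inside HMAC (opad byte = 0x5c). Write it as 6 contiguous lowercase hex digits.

2d342b

Key "qhw" = 71 68 77 is exactly B = 3 bytes: K' = 71 68 77.
XOR each byte with 0x5c: 71⊕5c=2d, 68⊕5c=34, 77⊕5c=2b.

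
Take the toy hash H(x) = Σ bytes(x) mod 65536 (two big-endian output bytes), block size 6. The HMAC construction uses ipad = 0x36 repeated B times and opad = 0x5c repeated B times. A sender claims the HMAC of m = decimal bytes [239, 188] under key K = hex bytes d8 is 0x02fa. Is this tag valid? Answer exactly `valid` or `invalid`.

Key hex bytes d8 is 1 byte ≤ B = 6; zero-pad to 6 bytes: K' = d8 00 00 00 00 00.
K' ⊕ ipad = ee 36 36 36 36 36; K' ⊕ opad = 84 5c 5c 5c 5c 5c.
Inner hash: sum = 238+54+54+54+54+54+239+188 = 935 → 03 a7.
Outer hash (recomputed tag): sum = 132+92+92+92+92+92+3+167 = 762 → 02 fa.
Recomputed tag = 02fa; claimed = 02fa → match.

valid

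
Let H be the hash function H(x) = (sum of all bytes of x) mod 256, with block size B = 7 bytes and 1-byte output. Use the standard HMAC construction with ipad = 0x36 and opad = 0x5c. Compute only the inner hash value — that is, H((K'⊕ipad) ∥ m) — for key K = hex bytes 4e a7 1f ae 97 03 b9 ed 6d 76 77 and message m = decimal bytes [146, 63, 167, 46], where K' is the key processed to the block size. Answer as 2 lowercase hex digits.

Key hex bytes 4e a7 1f ae 97 03 b9 ed 6d 76 77 is 11 bytes > B = 7, so hash it first: H(key) = 5c, then zero-pad to 7 bytes: K' = 5c 00 00 00 00 00 00.
K' ⊕ ipad = 6a 36 36 36 36 36 36.
Inner input = 6a 36 36 36 36 36 36 ∥ 92 3f a7 2e.
Inner hash: sum = 106+54+54+54+54+54+54+146+63+167+46 = 852; mod 256 = 84 → 54.

54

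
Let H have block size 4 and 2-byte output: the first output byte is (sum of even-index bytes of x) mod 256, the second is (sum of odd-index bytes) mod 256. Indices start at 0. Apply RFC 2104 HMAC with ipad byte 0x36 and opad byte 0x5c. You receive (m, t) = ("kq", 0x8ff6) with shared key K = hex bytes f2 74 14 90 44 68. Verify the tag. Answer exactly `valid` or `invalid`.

invalid

Key hex bytes f2 74 14 90 44 68 is 6 bytes > B = 4, so hash it first: H(key) = 4a 6c, then zero-pad to 4 bytes: K' = 4a 6c 00 00.
K' ⊕ ipad = 7c 5a 36 36; K' ⊕ opad = 16 30 5c 5c.
Inner hash: even-index sum = 285 mod 256 = 29; odd-index sum = 257 mod 256 = 1 → 1d 01.
Outer hash (recomputed tag): even-index sum = 143 mod 256 = 143; odd-index sum = 141 mod 256 = 141 → 8f 8d.
Recomputed tag = 8f8d; claimed = 8ff6 → mismatch.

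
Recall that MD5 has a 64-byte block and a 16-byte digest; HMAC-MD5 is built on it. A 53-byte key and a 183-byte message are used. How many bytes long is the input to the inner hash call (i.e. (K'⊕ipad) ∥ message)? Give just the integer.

Key is 53 ≤ 64 bytes, zero-padded: |K'| = 64.
Inner input = (K'⊕ipad) ∥ m → 64 + 183 = 247 bytes.

247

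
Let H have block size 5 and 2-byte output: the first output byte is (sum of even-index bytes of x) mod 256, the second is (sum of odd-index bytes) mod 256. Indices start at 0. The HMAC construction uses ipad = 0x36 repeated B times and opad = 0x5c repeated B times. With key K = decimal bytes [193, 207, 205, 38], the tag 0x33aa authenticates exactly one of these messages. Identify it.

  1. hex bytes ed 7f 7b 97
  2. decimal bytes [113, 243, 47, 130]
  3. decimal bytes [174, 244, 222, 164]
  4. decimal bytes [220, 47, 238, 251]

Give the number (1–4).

Key decimal bytes [193, 207, 205, 38] = c1 cf cd 26 is 4 bytes ≤ B = 5; zero-pad to 5 bytes: K' = c1 cf cd 26 00.
K' ⊕ ipad = f7 f9 fb 10 36; K' ⊕ opad = 9d 93 91 7a 5c.
m1: inner = H(f7 f9 fb 10 36 ed 7f 7b 97) = 3e 71; tag = H(9d 93 91 7a 5c 3e 71) = fb4b
m2: inner = H(f7 f9 fb 10 36 71 f3 2f 82) = 9d a9; tag = H(9d 93 91 7a 5c 9d a9) = 33aa ← matches
m3: inner = H(f7 f9 fb 10 36 ae f4 de a4) = c0 95; tag = H(9d 93 91 7a 5c c0 95) = 1fcd
m4: inner = H(f7 f9 fb 10 36 dc 2f ee fb) = 52 d3; tag = H(9d 93 91 7a 5c 52 d3) = 5d5f

2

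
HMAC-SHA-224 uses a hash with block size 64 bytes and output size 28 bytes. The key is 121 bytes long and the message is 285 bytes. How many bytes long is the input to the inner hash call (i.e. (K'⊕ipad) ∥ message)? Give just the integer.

Key is 121 > 64 bytes, so it is hashed to 28 bytes then zero-padded to 64: |K'| = 64.
Inner input = (K'⊕ipad) ∥ m → 64 + 285 = 349 bytes.

349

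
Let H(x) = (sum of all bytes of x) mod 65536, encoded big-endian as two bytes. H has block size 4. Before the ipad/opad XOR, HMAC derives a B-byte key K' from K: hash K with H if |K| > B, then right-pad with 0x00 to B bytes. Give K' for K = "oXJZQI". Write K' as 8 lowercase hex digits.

|K| = 6 > B = 4, so first hash the key.
H(K): sum = 111+88+74+90+81+73 = 517 → 02 05.
Zero-pad H(K) = 02 05 to 4 bytes: K' = 02 05 00 00.

02050000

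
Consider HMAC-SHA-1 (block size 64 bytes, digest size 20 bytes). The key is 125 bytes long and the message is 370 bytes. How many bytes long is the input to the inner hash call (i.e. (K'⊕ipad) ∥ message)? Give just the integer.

434

Key is 125 > 64 bytes, so it is hashed to 20 bytes then zero-padded to 64: |K'| = 64.
Inner input = (K'⊕ipad) ∥ m → 64 + 370 = 434 bytes.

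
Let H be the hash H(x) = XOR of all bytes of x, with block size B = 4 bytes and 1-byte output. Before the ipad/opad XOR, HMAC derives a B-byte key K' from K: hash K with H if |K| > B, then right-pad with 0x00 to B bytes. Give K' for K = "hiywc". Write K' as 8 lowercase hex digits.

|K| = 5 > B = 4, so first hash the key.
H(K): XOR 68⊕69⊕79⊕77⊕63 = 6c.
Zero-pad H(K) = 6c to 4 bytes: K' = 6c 00 00 00.

6c000000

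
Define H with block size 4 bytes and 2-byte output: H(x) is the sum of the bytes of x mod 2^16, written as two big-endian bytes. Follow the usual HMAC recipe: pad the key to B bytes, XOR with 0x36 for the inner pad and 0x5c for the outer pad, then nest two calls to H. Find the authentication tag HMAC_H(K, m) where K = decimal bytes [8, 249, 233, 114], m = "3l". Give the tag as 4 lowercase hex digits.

02ad

Key decimal bytes [8, 249, 233, 114] = 08 f9 e9 72 is exactly B = 4 bytes: K' = 08 f9 e9 72.
K' ⊕ ipad = 3e cf df 44.  K' ⊕ opad = 54 a5 b5 2e.
Inner input = (K'⊕ipad) ∥ m = 3e cf df 44 ∥ 33 6c.
Inner hash: sum = 62+207+223+68+51+108 = 719 → 02 cf.
Outer input = (K'⊕opad) ∥ inner = 54 a5 b5 2e ∥ 02 cf.
Outer hash (tag): sum = 84+165+181+46+2+207 = 685 → 02 ad.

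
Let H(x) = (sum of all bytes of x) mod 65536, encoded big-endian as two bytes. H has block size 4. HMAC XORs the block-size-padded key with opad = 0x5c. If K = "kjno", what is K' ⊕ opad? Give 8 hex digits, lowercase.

37363233

Key "kjno" = 6b 6a 6e 6f is exactly B = 4 bytes: K' = 6b 6a 6e 6f.
XOR each byte with 0x5c: 6b⊕5c=37, 6a⊕5c=36, 6e⊕5c=32, 6f⊕5c=33.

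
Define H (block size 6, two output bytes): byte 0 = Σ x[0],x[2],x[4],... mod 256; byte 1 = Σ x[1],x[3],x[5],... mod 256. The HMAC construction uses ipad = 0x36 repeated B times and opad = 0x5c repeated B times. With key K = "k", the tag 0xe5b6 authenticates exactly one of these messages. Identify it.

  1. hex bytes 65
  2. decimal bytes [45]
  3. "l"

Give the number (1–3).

Key "k" = 6b is 1 byte ≤ B = 6; zero-pad to 6 bytes: K' = 6b 00 00 00 00 00.
K' ⊕ ipad = 5d 36 36 36 36 36; K' ⊕ opad = 37 5c 5c 5c 5c 5c.
m1: inner = H(5d 36 36 36 36 36 65) = 2e a2; tag = H(37 5c 5c 5c 5c 5c 2e a2) = 1db6
m2: inner = H(5d 36 36 36 36 36 2d) = f6 a2; tag = H(37 5c 5c 5c 5c 5c f6 a2) = e5b6 ← matches
m3: inner = H(5d 36 36 36 36 36 6c) = 35 a2; tag = H(37 5c 5c 5c 5c 5c 35 a2) = 24b6

2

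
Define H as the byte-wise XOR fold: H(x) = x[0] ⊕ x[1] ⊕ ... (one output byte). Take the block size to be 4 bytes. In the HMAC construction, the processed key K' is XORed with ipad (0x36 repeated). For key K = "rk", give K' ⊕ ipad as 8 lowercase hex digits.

445d3636

Key "rk" = 72 6b is 2 bytes ≤ B = 4; zero-pad to 4 bytes: K' = 72 6b 00 00.
XOR each byte with 0x36: 72⊕36=44, 6b⊕36=5d, 00⊕36=36, 00⊕36=36.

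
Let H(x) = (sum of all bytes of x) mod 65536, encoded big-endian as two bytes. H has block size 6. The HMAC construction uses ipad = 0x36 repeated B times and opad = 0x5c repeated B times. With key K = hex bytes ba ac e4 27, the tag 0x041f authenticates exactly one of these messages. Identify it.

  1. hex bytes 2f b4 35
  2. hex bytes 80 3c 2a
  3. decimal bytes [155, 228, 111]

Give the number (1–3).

Key hex bytes ba ac e4 27 is 4 bytes ≤ B = 6; zero-pad to 6 bytes: K' = ba ac e4 27 00 00.
K' ⊕ ipad = 8c 9a d2 11 36 36; K' ⊕ opad = e6 f0 b8 7b 5c 5c.
m1: inner = H(8c 9a d2 11 36 36 2f b4 35) = 03 8d; tag = H(e6 f0 b8 7b 5c 5c 03 8d) = 0451
m2: inner = H(8c 9a d2 11 36 36 80 3c 2a) = 03 5b; tag = H(e6 f0 b8 7b 5c 5c 03 5b) = 041f ← matches
m3: inner = H(8c 9a d2 11 36 36 9b e4 6f) = 04 63; tag = H(e6 f0 b8 7b 5c 5c 04 63) = 0428

2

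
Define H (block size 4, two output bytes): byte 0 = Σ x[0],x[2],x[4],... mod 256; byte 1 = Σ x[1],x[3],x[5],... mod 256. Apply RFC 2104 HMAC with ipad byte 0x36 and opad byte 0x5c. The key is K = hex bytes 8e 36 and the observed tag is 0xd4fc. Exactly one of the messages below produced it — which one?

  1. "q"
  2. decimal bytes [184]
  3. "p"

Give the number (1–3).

Key hex bytes 8e 36 is 2 bytes ≤ B = 4; zero-pad to 4 bytes: K' = 8e 36 00 00.
K' ⊕ ipad = b8 00 36 36; K' ⊕ opad = d2 6a 5c 5c.
m1: inner = H(b8 00 36 36 71) = 5f 36; tag = H(d2 6a 5c 5c 5f 36) = 8dfc
m2: inner = H(b8 00 36 36 b8) = a6 36; tag = H(d2 6a 5c 5c a6 36) = d4fc ← matches
m3: inner = H(b8 00 36 36 70) = 5e 36; tag = H(d2 6a 5c 5c 5e 36) = 8cfc

2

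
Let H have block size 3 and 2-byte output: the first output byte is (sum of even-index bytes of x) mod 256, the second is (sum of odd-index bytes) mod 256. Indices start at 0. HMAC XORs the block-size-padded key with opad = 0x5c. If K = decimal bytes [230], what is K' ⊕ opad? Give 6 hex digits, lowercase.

Key decimal bytes [230] = e6 is 1 byte ≤ B = 3; zero-pad to 3 bytes: K' = e6 00 00.
XOR each byte with 0x5c: e6⊕5c=ba, 00⊕5c=5c, 00⊕5c=5c.

ba5c5c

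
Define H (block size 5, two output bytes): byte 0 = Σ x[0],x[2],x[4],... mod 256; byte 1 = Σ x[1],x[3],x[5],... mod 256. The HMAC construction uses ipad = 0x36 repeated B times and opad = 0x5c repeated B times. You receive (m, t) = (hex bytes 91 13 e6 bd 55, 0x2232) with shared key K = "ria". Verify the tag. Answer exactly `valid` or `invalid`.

invalid

Key "ria" = 72 69 61 is 3 bytes ≤ B = 5; zero-pad to 5 bytes: K' = 72 69 61 00 00.
K' ⊕ ipad = 44 5f 57 36 36; K' ⊕ opad = 2e 35 3d 5c 5c.
Inner hash: even-index sum = 417 mod 256 = 161; odd-index sum = 609 mod 256 = 97 → a1 61.
Outer hash (recomputed tag): even-index sum = 296 mod 256 = 40; odd-index sum = 306 mod 256 = 50 → 28 32.
Recomputed tag = 2832; claimed = 2232 → mismatch.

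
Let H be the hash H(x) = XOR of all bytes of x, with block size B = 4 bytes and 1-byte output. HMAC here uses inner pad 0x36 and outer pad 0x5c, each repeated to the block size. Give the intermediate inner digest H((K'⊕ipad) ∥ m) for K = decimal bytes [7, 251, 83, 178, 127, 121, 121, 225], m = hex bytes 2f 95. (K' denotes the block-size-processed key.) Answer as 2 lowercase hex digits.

39

Key decimal bytes [7, 251, 83, 178, 127, 121, 121, 225] = 07 fb 53 b2 7f 79 79 e1 is 8 bytes > B = 4, so hash it first: H(key) = 83, then zero-pad to 4 bytes: K' = 83 00 00 00.
K' ⊕ ipad = b5 36 36 36.
Inner input = b5 36 36 36 ∥ 2f 95.
Inner hash: XOR b5⊕36⊕36⊕36⊕2f⊕95 = 39.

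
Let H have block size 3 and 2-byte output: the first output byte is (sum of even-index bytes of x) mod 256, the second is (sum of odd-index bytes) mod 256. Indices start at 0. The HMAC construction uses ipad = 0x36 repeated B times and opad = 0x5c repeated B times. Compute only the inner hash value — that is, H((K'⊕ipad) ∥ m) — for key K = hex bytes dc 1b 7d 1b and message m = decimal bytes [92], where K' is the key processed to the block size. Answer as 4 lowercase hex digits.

a55c

Key hex bytes dc 1b 7d 1b is 4 bytes > B = 3, so hash it first: H(key) = 59 36, then zero-pad to 3 bytes: K' = 59 36 00.
K' ⊕ ipad = 6f 00 36.
Inner input = 6f 00 36 ∥ 5c.
Inner hash: even-index sum = 165 mod 256 = 165; odd-index sum = 92 mod 256 = 92 → a5 5c.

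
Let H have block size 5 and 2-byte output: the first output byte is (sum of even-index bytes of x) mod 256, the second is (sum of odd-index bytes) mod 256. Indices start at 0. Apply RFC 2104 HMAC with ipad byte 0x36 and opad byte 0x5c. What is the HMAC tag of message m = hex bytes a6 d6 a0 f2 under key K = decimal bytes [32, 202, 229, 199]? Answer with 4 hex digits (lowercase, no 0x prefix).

Key decimal bytes [32, 202, 229, 199] = 20 ca e5 c7 is 4 bytes ≤ B = 5; zero-pad to 5 bytes: K' = 20 ca e5 c7 00.
K' ⊕ ipad = 16 fc d3 f1 36.  K' ⊕ opad = 7c 96 b9 9b 5c.
Inner input = (K'⊕ipad) ∥ m = 16 fc d3 f1 36 ∥ a6 d6 a0 f2.
Inner hash: even-index sum = 743 mod 256 = 231; odd-index sum = 819 mod 256 = 51 → e7 33.
Outer input = (K'⊕opad) ∥ inner = 7c 96 b9 9b 5c ∥ e7 33.
Outer hash (tag): even-index sum = 452 mod 256 = 196; odd-index sum = 536 mod 256 = 24 → c4 18.

c418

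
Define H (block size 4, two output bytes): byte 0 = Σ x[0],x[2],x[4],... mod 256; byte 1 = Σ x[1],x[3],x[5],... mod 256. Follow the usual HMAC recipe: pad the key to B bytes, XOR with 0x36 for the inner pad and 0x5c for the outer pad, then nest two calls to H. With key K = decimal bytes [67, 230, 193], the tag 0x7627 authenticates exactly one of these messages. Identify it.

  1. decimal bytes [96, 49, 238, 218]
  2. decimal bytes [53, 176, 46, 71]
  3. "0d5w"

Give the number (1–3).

1

Key decimal bytes [67, 230, 193] = 43 e6 c1 is 3 bytes ≤ B = 4; zero-pad to 4 bytes: K' = 43 e6 c1 00.
K' ⊕ ipad = 75 d0 f7 36; K' ⊕ opad = 1f ba 9d 5c.
m1: inner = H(75 d0 f7 36 60 31 ee da) = ba 11; tag = H(1f ba 9d 5c ba 11) = 7627 ← matches
m2: inner = H(75 d0 f7 36 35 b0 2e 47) = cf fd; tag = H(1f ba 9d 5c cf fd) = 8b13
m3: inner = H(75 d0 f7 36 30 64 35 77) = d1 e1; tag = H(1f ba 9d 5c d1 e1) = 8df7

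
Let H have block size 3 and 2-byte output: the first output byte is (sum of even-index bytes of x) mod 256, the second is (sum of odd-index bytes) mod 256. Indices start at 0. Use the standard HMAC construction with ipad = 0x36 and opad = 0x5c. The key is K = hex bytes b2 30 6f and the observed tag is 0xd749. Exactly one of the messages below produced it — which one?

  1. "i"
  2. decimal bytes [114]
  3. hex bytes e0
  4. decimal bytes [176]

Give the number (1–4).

Key hex bytes b2 30 6f is exactly B = 3 bytes: K' = b2 30 6f.
K' ⊕ ipad = 84 06 59; K' ⊕ opad = ee 6c 33.
m1: inner = H(84 06 59 69) = dd 6f; tag = H(ee 6c 33 dd 6f) = 9049
m2: inner = H(84 06 59 72) = dd 78; tag = H(ee 6c 33 dd 78) = 9949
m3: inner = H(84 06 59 e0) = dd e6; tag = H(ee 6c 33 dd e6) = 0749
m4: inner = H(84 06 59 b0) = dd b6; tag = H(ee 6c 33 dd b6) = d749 ← matches

4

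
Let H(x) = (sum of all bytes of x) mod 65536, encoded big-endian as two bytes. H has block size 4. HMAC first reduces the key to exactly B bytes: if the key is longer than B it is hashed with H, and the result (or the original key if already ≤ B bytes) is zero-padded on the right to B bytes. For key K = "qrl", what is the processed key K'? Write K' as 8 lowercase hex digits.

Key "qrl" = 71 72 6c is 3 bytes ≤ B = 4; zero-pad to 4 bytes: K' = 71 72 6c 00.

71726c00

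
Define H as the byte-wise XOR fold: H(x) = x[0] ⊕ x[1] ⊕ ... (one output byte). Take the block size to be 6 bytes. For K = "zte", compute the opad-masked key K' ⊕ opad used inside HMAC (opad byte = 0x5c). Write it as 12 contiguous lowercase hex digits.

Key "zte" = 7a 74 65 is 3 bytes ≤ B = 6; zero-pad to 6 bytes: K' = 7a 74 65 00 00 00.
XOR each byte with 0x5c: 7a⊕5c=26, 74⊕5c=28, 65⊕5c=39, 00⊕5c=5c, 00⊕5c=5c, 00⊕5c=5c.

2628395c5c5c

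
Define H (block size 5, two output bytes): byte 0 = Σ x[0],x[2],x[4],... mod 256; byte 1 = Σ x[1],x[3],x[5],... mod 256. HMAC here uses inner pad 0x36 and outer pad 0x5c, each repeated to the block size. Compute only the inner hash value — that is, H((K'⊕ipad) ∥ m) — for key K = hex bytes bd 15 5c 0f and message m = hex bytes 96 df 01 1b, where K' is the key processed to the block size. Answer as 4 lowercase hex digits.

Key hex bytes bd 15 5c 0f is 4 bytes ≤ B = 5; zero-pad to 5 bytes: K' = bd 15 5c 0f 00.
K' ⊕ ipad = 8b 23 6a 39 36.
Inner input = 8b 23 6a 39 36 ∥ 96 df 01 1b.
Inner hash: even-index sum = 549 mod 256 = 37; odd-index sum = 243 mod 256 = 243 → 25 f3.

25f3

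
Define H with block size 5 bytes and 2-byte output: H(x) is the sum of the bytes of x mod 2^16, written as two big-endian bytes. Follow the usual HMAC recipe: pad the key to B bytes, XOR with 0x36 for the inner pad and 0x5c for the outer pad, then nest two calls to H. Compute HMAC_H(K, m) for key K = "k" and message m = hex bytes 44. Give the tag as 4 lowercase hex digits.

0221

Key "k" = 6b is 1 byte ≤ B = 5; zero-pad to 5 bytes: K' = 6b 00 00 00 00.
K' ⊕ ipad = 5d 36 36 36 36.  K' ⊕ opad = 37 5c 5c 5c 5c.
Inner input = (K'⊕ipad) ∥ m = 5d 36 36 36 36 ∥ 44.
Inner hash: sum = 93+54+54+54+54+68 = 377 → 01 79.
Outer input = (K'⊕opad) ∥ inner = 37 5c 5c 5c 5c ∥ 01 79.
Outer hash (tag): sum = 55+92+92+92+92+1+121 = 545 → 02 21.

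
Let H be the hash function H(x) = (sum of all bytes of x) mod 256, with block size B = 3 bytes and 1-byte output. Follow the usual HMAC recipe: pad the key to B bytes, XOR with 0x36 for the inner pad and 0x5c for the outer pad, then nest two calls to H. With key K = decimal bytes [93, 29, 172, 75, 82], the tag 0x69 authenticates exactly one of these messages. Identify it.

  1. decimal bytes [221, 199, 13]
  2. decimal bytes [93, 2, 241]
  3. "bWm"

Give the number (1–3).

1

Key decimal bytes [93, 29, 172, 75, 82] = 5d 1d ac 4b 52 is 5 bytes > B = 3, so hash it first: H(key) = c3, then zero-pad to 3 bytes: K' = c3 00 00.
K' ⊕ ipad = f5 36 36; K' ⊕ opad = 9f 5c 5c.
m1: inner = H(f5 36 36 dd c7 0d) = 12; tag = H(9f 5c 5c 12) = 69 ← matches
m2: inner = H(f5 36 36 5d 02 f1) = b1; tag = H(9f 5c 5c b1) = 08
m3: inner = H(f5 36 36 62 57 6d) = 87; tag = H(9f 5c 5c 87) = de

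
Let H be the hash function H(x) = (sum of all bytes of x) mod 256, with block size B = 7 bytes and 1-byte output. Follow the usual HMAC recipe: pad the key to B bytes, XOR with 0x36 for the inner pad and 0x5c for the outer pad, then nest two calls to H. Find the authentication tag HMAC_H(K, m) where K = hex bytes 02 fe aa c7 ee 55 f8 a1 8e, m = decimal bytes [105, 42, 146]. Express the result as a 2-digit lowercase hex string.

05

Key hex bytes 02 fe aa c7 ee 55 f8 a1 8e is 9 bytes > B = 7, so hash it first: H(key) = db, then zero-pad to 7 bytes: K' = db 00 00 00 00 00 00.
K' ⊕ ipad = ed 36 36 36 36 36 36.  K' ⊕ opad = 87 5c 5c 5c 5c 5c 5c.
Inner input = (K'⊕ipad) ∥ m = ed 36 36 36 36 36 36 ∥ 69 2a 92.
Inner hash: sum = 237+54+54+54+54+54+54+105+42+146 = 854; mod 256 = 86 → 56.
Outer input = (K'⊕opad) ∥ inner = 87 5c 5c 5c 5c 5c 5c ∥ 56.
Outer hash (tag): sum = 135+92+92+92+92+92+92+86 = 773; mod 256 = 5 → 05.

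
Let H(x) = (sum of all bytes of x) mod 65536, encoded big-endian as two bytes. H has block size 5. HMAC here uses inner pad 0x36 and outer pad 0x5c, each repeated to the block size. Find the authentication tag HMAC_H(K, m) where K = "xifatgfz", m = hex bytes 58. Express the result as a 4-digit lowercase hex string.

0237

Key "xifatgfz" = 78 69 66 61 74 67 66 7a is 8 bytes > B = 5, so hash it first: H(key) = 03 63, then zero-pad to 5 bytes: K' = 03 63 00 00 00.
K' ⊕ ipad = 35 55 36 36 36.  K' ⊕ opad = 5f 3f 5c 5c 5c.
Inner input = (K'⊕ipad) ∥ m = 35 55 36 36 36 ∥ 58.
Inner hash: sum = 53+85+54+54+54+88 = 388 → 01 84.
Outer input = (K'⊕opad) ∥ inner = 5f 3f 5c 5c 5c ∥ 01 84.
Outer hash (tag): sum = 95+63+92+92+92+1+132 = 567 → 02 37.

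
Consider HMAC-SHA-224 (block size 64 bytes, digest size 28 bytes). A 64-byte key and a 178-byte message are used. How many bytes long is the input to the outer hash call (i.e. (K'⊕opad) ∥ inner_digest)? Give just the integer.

92

Key is 64 ≤ 64 bytes, zero-padded: |K'| = 64.
Outer input = (K'⊕opad) ∥ H(inner) → 64 + 28 = 92 bytes.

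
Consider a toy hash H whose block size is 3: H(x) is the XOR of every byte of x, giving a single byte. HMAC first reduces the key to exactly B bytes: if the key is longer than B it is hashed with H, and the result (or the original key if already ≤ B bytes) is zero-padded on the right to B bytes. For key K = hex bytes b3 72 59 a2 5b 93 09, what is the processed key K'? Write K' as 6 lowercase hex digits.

fb0000

|K| = 7 > B = 3, so first hash the key.
H(K): XOR b3⊕72⊕59⊕a2⊕5b⊕93⊕09 = fb.
Zero-pad H(K) = fb to 3 bytes: K' = fb 00 00.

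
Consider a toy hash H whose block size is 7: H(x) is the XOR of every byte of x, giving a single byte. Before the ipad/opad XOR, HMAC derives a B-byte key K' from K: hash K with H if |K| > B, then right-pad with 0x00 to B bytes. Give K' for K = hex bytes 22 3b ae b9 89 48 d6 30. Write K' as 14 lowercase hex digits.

29000000000000

|K| = 8 > B = 7, so first hash the key.
H(K): XOR 22⊕3b⊕ae⊕b9⊕89⊕48⊕d6⊕30 = 29.
Zero-pad H(K) = 29 to 7 bytes: K' = 29 00 00 00 00 00 00.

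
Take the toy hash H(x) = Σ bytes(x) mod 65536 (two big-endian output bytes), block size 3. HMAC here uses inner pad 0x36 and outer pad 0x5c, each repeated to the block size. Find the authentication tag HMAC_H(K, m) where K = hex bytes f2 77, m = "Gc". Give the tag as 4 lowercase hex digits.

Key hex bytes f2 77 is 2 bytes ≤ B = 3; zero-pad to 3 bytes: K' = f2 77 00.
K' ⊕ ipad = c4 41 36.  K' ⊕ opad = ae 2b 5c.
Inner input = (K'⊕ipad) ∥ m = c4 41 36 ∥ 47 63.
Inner hash: sum = 196+65+54+71+99 = 485 → 01 e5.
Outer input = (K'⊕opad) ∥ inner = ae 2b 5c ∥ 01 e5.
Outer hash (tag): sum = 174+43+92+1+229 = 539 → 02 1b.

021b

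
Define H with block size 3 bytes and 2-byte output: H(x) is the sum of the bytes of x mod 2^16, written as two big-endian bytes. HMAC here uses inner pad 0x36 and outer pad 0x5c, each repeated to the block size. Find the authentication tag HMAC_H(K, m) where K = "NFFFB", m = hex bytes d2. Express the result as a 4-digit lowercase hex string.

018b

Key "NFFFB" = 4e 46 46 46 42 is 5 bytes > B = 3, so hash it first: H(key) = 01 62, then zero-pad to 3 bytes: K' = 01 62 00.
K' ⊕ ipad = 37 54 36.  K' ⊕ opad = 5d 3e 5c.
Inner input = (K'⊕ipad) ∥ m = 37 54 36 ∥ d2.
Inner hash: sum = 55+84+54+210 = 403 → 01 93.
Outer input = (K'⊕opad) ∥ inner = 5d 3e 5c ∥ 01 93.
Outer hash (tag): sum = 93+62+92+1+147 = 395 → 01 8b.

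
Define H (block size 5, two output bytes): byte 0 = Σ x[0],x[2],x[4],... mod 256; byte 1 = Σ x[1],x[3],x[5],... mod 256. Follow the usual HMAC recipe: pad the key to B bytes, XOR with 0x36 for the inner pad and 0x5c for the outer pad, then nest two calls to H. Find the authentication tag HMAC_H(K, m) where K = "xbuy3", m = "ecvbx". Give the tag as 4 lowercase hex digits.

b2be

Key "xbuy3" = 78 62 75 79 33 is exactly B = 5 bytes: K' = 78 62 75 79 33.
K' ⊕ ipad = 4e 54 43 4f 05.  K' ⊕ opad = 24 3e 29 25 6f.
Inner input = (K'⊕ipad) ∥ m = 4e 54 43 4f 05 ∥ 65 63 76 62 78.
Inner hash: even-index sum = 347 mod 256 = 91; odd-index sum = 502 mod 256 = 246 → 5b f6.
Outer input = (K'⊕opad) ∥ inner = 24 3e 29 25 6f ∥ 5b f6.
Outer hash (tag): even-index sum = 434 mod 256 = 178; odd-index sum = 190 mod 256 = 190 → b2 be.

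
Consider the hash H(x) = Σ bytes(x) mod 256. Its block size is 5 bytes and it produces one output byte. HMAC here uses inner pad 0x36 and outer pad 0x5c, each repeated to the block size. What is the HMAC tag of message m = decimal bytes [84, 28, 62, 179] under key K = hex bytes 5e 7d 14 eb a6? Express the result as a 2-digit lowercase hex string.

bf

Key hex bytes 5e 7d 14 eb a6 is exactly B = 5 bytes: K' = 5e 7d 14 eb a6.
K' ⊕ ipad = 68 4b 22 dd 90.  K' ⊕ opad = 02 21 48 b7 fa.
Inner input = (K'⊕ipad) ∥ m = 68 4b 22 dd 90 ∥ 54 1c 3e b3.
Inner hash: sum = 104+75+34+221+144+84+28+62+179 = 931; mod 256 = 163 → a3.
Outer input = (K'⊕opad) ∥ inner = 02 21 48 b7 fa ∥ a3.
Outer hash (tag): sum = 2+33+72+183+250+163 = 703; mod 256 = 191 → bf.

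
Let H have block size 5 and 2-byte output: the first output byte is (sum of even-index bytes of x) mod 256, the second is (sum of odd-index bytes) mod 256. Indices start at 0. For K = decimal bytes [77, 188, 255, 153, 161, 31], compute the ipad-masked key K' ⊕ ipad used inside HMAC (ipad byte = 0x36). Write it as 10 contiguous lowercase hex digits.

db42363636

Key decimal bytes [77, 188, 255, 153, 161, 31] = 4d bc ff 99 a1 1f is 6 bytes > B = 5, so hash it first: H(key) = ed 74, then zero-pad to 5 bytes: K' = ed 74 00 00 00.
XOR each byte with 0x36: ed⊕36=db, 74⊕36=42, 00⊕36=36, 00⊕36=36, 00⊕36=36.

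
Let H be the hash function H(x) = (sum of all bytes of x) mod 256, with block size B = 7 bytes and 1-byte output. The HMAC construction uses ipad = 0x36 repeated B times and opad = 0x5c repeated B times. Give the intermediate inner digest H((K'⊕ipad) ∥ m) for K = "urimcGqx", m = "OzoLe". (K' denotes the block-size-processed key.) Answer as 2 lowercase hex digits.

Key "urimcGqx" = 75 72 69 6d 63 47 71 78 is 8 bytes > B = 7, so hash it first: H(key) = 50, then zero-pad to 7 bytes: K' = 50 00 00 00 00 00 00.
K' ⊕ ipad = 66 36 36 36 36 36 36.
Inner input = 66 36 36 36 36 36 36 ∥ 4f 7a 6f 4c 65.
Inner hash: sum = 102+54+54+54+54+54+54+79+122+111+76+101 = 915; mod 256 = 147 → 93.

93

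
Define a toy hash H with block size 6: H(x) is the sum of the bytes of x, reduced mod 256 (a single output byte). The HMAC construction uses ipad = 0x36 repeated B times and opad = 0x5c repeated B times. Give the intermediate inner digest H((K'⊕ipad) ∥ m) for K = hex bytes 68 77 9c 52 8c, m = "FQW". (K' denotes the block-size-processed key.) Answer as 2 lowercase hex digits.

Key hex bytes 68 77 9c 52 8c is 5 bytes ≤ B = 6; zero-pad to 6 bytes: K' = 68 77 9c 52 8c 00.
K' ⊕ ipad = 5e 41 aa 64 ba 36.
Inner input = 5e 41 aa 64 ba 36 ∥ 46 51 57.
Inner hash: sum = 94+65+170+100+186+54+70+81+87 = 907; mod 256 = 139 → 8b.

8b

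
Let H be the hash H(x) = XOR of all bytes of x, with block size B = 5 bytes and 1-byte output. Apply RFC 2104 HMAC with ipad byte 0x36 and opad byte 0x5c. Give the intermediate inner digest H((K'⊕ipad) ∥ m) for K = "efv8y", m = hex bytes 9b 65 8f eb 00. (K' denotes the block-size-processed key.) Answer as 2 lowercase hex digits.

98

Key "efv8y" = 65 66 76 38 79 is exactly B = 5 bytes: K' = 65 66 76 38 79.
K' ⊕ ipad = 53 50 40 0e 4f.
Inner input = 53 50 40 0e 4f ∥ 9b 65 8f eb 00.
Inner hash: XOR 53⊕50⊕40⊕0e⊕4f⊕9b⊕65⊕8f⊕eb⊕00 = 98.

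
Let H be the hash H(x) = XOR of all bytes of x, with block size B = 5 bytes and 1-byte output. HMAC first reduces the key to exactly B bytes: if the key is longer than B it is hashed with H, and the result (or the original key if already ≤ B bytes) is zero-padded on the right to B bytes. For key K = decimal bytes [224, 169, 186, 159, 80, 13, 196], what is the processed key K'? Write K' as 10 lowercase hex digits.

f500000000

|K| = 7 > B = 5, so first hash the key.
H(K): XOR e0⊕a9⊕ba⊕9f⊕50⊕0d⊕c4 = f5.
Zero-pad H(K) = f5 to 5 bytes: K' = f5 00 00 00 00.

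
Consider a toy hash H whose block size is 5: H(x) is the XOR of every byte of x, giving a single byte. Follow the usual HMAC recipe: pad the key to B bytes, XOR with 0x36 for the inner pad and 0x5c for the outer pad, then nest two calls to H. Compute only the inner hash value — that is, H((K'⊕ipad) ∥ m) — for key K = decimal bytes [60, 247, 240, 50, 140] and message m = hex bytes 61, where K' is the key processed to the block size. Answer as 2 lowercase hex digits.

Key decimal bytes [60, 247, 240, 50, 140] = 3c f7 f0 32 8c is exactly B = 5 bytes: K' = 3c f7 f0 32 8c.
K' ⊕ ipad = 0a c1 c6 04 ba.
Inner input = 0a c1 c6 04 ba ∥ 61.
Inner hash: XOR 0a⊕c1⊕c6⊕04⊕ba⊕61 = d2.

d2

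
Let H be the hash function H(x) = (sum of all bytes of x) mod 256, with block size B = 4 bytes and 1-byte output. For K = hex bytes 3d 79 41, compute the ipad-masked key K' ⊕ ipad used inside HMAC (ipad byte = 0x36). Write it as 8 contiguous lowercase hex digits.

Key hex bytes 3d 79 41 is 3 bytes ≤ B = 4; zero-pad to 4 bytes: K' = 3d 79 41 00.
XOR each byte with 0x36: 3d⊕36=0b, 79⊕36=4f, 41⊕36=77, 00⊕36=36.

0b4f7736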